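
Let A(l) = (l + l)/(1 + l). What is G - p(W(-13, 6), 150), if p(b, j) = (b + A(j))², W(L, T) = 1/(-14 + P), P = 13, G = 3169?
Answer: 72234168/22801 ≈ 3168.0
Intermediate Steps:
A(l) = 2*l/(1 + l) (A(l) = (2*l)/(1 + l) = 2*l/(1 + l))
W(L, T) = -1 (W(L, T) = 1/(-14 + 13) = 1/(-1) = -1)
p(b, j) = (b + 2*j/(1 + j))²
G - p(W(-13, 6), 150) = 3169 - (2*150 - (1 + 150))²/(1 + 150)² = 3169 - (300 - 1*151)²/151² = 3169 - (300 - 151)²/22801 = 3169 - 149²/22801 = 3169 - 22201/22801 = 72234168/22801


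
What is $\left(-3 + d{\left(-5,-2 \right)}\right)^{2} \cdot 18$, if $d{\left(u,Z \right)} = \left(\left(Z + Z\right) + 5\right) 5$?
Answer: $72$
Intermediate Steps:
$d{\left(u,Z \right)} = 25 + 10 Z$ ($d{\left(u,Z \right)} = \left(2 Z + 5\right) 5 = \left(5 + 2 Z\right) 5 = 25 + 10 Z$)
$\left(-3 + d{\left(-5,-2 \right)}\right)^{2} \cdot 18 = \left(-3 + \left(25 + 10 \left(-2\right)\right)\right)^{2} \cdot 18 = \left(-3 + \left(25 - 20\right)\right)^{2} \cdot 18 = \left(-3 + 5\right)^{2} \cdot 18 = 2^{2} \cdot 18 = 4 \cdot 18 = 72$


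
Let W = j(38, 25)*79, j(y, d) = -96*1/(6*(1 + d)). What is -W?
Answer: 632/13 ≈ 48.615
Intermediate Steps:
j(y, d) = -96/(6 + 6*d)
W = -632/13 (W = -16/(1 + 25)*79 = -16/26*79 = -16*1/26*79 = -8/13*79 = -632/13 ≈ -48.615)
-W = -1*(-632/13) = 632/13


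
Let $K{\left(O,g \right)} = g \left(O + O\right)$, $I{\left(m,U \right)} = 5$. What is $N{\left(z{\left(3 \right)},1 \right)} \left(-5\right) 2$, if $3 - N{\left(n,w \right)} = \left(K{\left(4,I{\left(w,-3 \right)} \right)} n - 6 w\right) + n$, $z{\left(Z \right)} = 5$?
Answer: $1960$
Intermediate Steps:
$K{\left(O,g \right)} = 2 O g$ ($K{\left(O,g \right)} = g 2 O = 2 O g$)
$N{\left(n,w \right)} = 3 - 41 n + 6 w$ ($N{\left(n,w \right)} = 3 - \left(\left(2 \cdot 4 \cdot 5 n - 6 w\right) + n\right) = 3 - \left(\left(40 n - 6 w\right) + n\right) = 3 - \left(\left(- 6 w + 40 n\right) + n\right) = 3 - \left(- 6 w + 41 n\right) = 3 - 41 n + 6 w$)
$N{\left(z{\left(3 \right)},1 \right)} \left(-5\right) 2 = \left(3 - 205 + 6 \cdot 1\right) \left(-5\right) 2 = \left(3 - 205 + 6\right) \left(-5\right) 2 = \left(-196\right) \left(-5\right) 2 = 980 \cdot 2 = 1960$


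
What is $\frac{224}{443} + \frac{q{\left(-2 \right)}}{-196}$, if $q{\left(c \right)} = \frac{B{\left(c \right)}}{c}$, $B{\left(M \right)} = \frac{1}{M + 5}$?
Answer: $\frac{263867}{520968} \approx 0.50649$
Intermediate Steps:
$B{\left(M \right)} = \frac{1}{5 + M}$
$q{\left(c \right)} = \frac{1}{c \left(5 + c\right)}$ ($q{\left(c \right)} = \frac{1}{\left(5 + c\right) c} = \frac{1}{c \left(5 + c\right)}$)
$\frac{224}{443} + \frac{q{\left(-2 \right)}}{-196} = \frac{224}{443} + \frac{\frac{1}{-2} \frac{1}{5 - 2}}{-196} = 224 \cdot \frac{1}{443} + - \frac{1}{2 \cdot 3} \left(- \frac{1}{196}\right) = \frac{224}{443} + \left(- \frac{1}{2}\right) \frac{1}{3} \left(- \frac{1}{196}\right) = \frac{224}{443} - - \frac{1}{1176} = \frac{224}{443} + \frac{1}{1176} = \frac{263867}{520968}$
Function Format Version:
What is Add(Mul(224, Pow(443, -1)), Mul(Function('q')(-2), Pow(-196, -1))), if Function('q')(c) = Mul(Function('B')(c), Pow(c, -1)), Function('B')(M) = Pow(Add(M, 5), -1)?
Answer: Rational(263867, 520968) ≈ 0.50649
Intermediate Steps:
Function('B')(M) = Pow(Add(5, M), -1)
Function('q')(c) = Mul(Pow(c, -1), Pow(Add(5, c), -1)) (Function('q')(c) = Mul(Pow(Add(5, c), -1), Pow(c, -1)) = Mul(Pow(c, -1), Pow(Add(5, c), -1)))
Add(Mul(224, Pow(443, -1)), Mul(Function('q')(-2), Pow(-196, -1))) = Add(Mul(224, Pow(443, -1)), Mul(Mul(Pow(-2, -1), Pow(Add(5, -2), -1)), Pow(-196, -1))) = Add(Mul(224, Rational(1, 443)), Mul(Mul(Rational(-1, 2), Pow(3, -1)), Rational(-1, 196))) = Add(Rational(224, 443), Mul(Mul(Rational(-1, 2), Rational(1, 3)), Rational(-1, 196))) = Add(Rational(224, 443), Mul(Rational(-1, 6), Rational(-1, 196))) = Add(Rational(224, 443), Rational(1, 1176)) = Rational(263867, 520968)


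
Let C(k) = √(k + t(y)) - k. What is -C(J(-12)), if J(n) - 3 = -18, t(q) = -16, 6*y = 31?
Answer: -15 - I*√31 ≈ -15.0 - 5.5678*I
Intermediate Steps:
y = 31/6 (y = (⅙)*31 = 31/6 ≈ 5.1667)
J(n) = -15 (J(n) = 3 - 18 = -15)
C(k) = √(-16 + k) - k (C(k) = √(k - 16) - k = √(-16 + k) - k)
-C(J(-12)) = -(√(-16 - 15) - 1*(-15)) = -(√(-31) + 15) = -(I*√31 + 15) = -(15 + I*√31) = -15 - I*√31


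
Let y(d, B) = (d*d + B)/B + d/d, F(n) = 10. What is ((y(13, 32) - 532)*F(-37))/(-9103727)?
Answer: 83955/145659632 ≈ 0.00057638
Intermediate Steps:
y(d, B) = 1 + (B + d²)/B (y(d, B) = (d² + B)/B + 1 = (B + d²)/B + 1 = 1 + (B + d²)/B)
((y(13, 32) - 532)*F(-37))/(-9103727) = (((2 + 13²/32) - 532)*10)/(-9103727) = (((2 + (1/32)*169) - 532)*10)*(-1/9103727) = (((2 + 169/32) - 532)*10)*(-1/9103727) = ((233/32 - 532)*10)*(-1/9103727) = -16791/32*10*(-1/9103727) = -83955/16*(-1/9103727) = 83955/145659632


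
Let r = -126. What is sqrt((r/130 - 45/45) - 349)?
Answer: I*sqrt(1482845)/65 ≈ 18.734*I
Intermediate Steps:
sqrt((r/130 - 45/45) - 349) = sqrt((-126/130 - 45/45) - 349) = sqrt((-126*1/130 - 45*1/45) - 349) = sqrt((-63/65 - 1) - 349) = sqrt(-128/65 - 349) = sqrt(-22813/65) = I*sqrt(1482845)/65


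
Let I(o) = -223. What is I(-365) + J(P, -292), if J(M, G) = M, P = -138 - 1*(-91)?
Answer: -270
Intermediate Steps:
P = -47 (P = -138 + 91 = -47)
I(-365) + J(P, -292) = -223 - 47 = -270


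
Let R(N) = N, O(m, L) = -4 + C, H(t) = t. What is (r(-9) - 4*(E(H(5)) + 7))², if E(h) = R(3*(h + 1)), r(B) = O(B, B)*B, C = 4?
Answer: 10000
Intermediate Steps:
O(m, L) = 0 (O(m, L) = -4 + 4 = 0)
r(B) = 0 (r(B) = 0*B = 0)
E(h) = 3 + 3*h (E(h) = 3*(h + 1) = 3*(1 + h) = 3 + 3*h)
(r(-9) - 4*(E(H(5)) + 7))² = (0 - 4*((3 + 3*5) + 7))² = (0 - 4*((3 + 15) + 7))² = (0 - 4*(18 + 7))² = (0 - 4*25)² = (0 - 100)² = (-100)² = 10000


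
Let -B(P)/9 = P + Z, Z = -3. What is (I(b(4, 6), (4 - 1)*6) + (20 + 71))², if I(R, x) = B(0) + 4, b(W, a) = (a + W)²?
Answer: 14884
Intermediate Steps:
b(W, a) = (W + a)²
B(P) = 27 - 9*P (B(P) = -9*(P - 3) = -9*(-3 + P) = 27 - 9*P)
I(R, x) = 31 (I(R, x) = (27 - 9*0) + 4 = (27 + 0) + 4 = 27 + 4 = 31)
(I(b(4, 6), (4 - 1)*6) + (20 + 71))² = (31 + (20 + 71))² = (31 + 91)² = 122² = 14884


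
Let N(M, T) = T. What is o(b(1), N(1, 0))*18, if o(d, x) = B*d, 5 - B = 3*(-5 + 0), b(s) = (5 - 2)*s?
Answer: 1080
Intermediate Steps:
b(s) = 3*s
B = 20 (B = 5 - 3*(-5 + 0) = 5 - 3*(-5) = 5 - 1*(-15) = 5 + 15 = 20)
o(d, x) = 20*d
o(b(1), N(1, 0))*18 = (20*(3*1))*18 = (20*3)*18 = 60*18 = 1080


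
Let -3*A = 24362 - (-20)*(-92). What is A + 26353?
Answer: 56537/3 ≈ 18846.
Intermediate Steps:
A = -22522/3 (A = -(24362 - (-20)*(-92))/3 = -(24362 - 1*1840)/3 = -(24362 - 1840)/3 = -⅓*22522 = -22522/3 ≈ -7507.3)
A + 26353 = -22522/3 + 26353 = 56537/3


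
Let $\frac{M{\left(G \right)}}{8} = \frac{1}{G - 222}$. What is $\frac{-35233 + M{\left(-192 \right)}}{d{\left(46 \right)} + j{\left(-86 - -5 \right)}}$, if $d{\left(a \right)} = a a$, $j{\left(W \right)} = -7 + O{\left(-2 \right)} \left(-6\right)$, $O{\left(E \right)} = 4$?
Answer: $- \frac{1458647}{86319} \approx -16.898$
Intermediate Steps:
$M{\left(G \right)} = \frac{8}{-222 + G}$ ($M{\left(G \right)} = \frac{8}{G - 222} = \frac{8}{-222 + G}$)
$j{\left(W \right)} = -31$ ($j{\left(W \right)} = -7 + 4 \left(-6\right) = -7 - 24 = -31$)
$d{\left(a \right)} = a^{2}$
$\frac{-35233 + M{\left(-192 \right)}}{d{\left(46 \right)} + j{\left(-86 - -5 \right)}} = \frac{-35233 + \frac{8}{-222 - 192}}{46^{2} - 31} = \frac{-35233 + \frac{8}{-414}}{2116 - 31} = \frac{-35233 + 8 \left(- \frac{1}{414}\right)}{2085} = \left(-35233 - \frac{4}{207}\right) \frac{1}{2085} = \left(- \frac{7293235}{207}\right) \frac{1}{2085} = - \frac{1458647}{86319}$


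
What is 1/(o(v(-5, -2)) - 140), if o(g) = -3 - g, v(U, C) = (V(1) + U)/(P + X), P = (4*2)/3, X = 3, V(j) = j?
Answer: -17/2419 ≈ -0.0070277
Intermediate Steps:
P = 8/3 (P = 8*(⅓) = 8/3 ≈ 2.6667)
v(U, C) = 3/17 + 3*U/17 (v(U, C) = (1 + U)/(8/3 + 3) = (1 + U)/(17/3) = (1 + U)*(3/17) = 3/17 + 3*U/17)
1/(o(v(-5, -2)) - 140) = 1/((-3 - (3/17 + (3/17)*(-5))) - 140) = 1/((-3 - (3/17 - 15/17)) - 140) = 1/((-3 - 1*(-12/17)) - 140) = 1/((-3 + 12/17) - 140) = 1/(-39/17 - 140) = 1/(-2419/17) = -17/2419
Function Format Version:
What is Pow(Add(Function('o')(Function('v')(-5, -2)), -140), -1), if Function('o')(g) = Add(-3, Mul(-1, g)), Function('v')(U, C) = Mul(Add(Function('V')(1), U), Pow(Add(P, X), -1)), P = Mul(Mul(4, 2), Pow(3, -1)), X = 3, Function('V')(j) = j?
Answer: Rational(-17, 2419) ≈ -0.0070277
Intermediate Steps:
P = Rational(8, 3) (P = Mul(8, Rational(1, 3)) = Rational(8, 3) ≈ 2.6667)
Function('v')(U, C) = Add(Rational(3, 17), Mul(Rational(3, 17), U)) (Function('v')(U, C) = Mul(Add(1, U), Pow(Add(Rational(8, 3), 3), -1)) = Mul(Add(1, U), Pow(Rational(17, 3), -1)) = Mul(Add(1, U), Rational(3, 17)) = Add(Rational(3, 17), Mul(Rational(3, 17), U)))
Pow(Add(Function('o')(Function('v')(-5, -2)), -140), -1) = Pow(Add(Add(-3, Mul(-1, Add(Rational(3, 17), Mul(Rational(3, 17), -5)))), -140), -1) = Pow(Add(Add(-3, Mul(-1, Add(Rational(3, 17), Rational(-15, 17)))), -140), -1) = Pow(Add(Add(-3, Mul(-1, Rational(-12, 17))), -140), -1) = Pow(Add(Add(-3, Rational(12, 17)), -140), -1) = Pow(Add(Rational(-39, 17), -140), -1) = Pow(Rational(-2419, 17), -1) = Rational(-17, 2419)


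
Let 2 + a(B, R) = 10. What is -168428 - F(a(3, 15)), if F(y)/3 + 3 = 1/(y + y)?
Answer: -2694707/16 ≈ -1.6842e+5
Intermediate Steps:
a(B, R) = 8 (a(B, R) = -2 + 10 = 8)
F(y) = -9 + 3/(2*y) (F(y) = -9 + 3/(y + y) = -9 + 3/((2*y)) = -9 + 3*(1/(2*y)) = -9 + 3/(2*y))
-168428 - F(a(3, 15)) = -168428 - (-9 + (3/2)/8) = -168428 - (-9 + (3/2)*(⅛)) = -168428 - (-9 + 3/16) = -168428 - 1*(-141/16) = -168428 + 141/16 = -2694707/16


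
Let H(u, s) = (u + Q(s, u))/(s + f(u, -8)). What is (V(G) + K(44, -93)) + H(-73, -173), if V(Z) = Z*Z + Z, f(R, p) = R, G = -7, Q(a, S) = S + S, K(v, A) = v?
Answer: 7125/82 ≈ 86.890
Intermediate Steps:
Q(a, S) = 2*S
V(Z) = Z + Z**2 (V(Z) = Z**2 + Z = Z + Z**2)
H(u, s) = 3*u/(s + u) (H(u, s) = (u + 2*u)/(s + u) = (3*u)/(s + u) = 3*u/(s + u))
(V(G) + K(44, -93)) + H(-73, -173) = (-7*(1 - 7) + 44) + 3*(-73)/(-173 - 73) = (-7*(-6) + 44) + 3*(-73)/(-246) = (42 + 44) + 3*(-73)*(-1/246) = 86 + 73/82 = 7125/82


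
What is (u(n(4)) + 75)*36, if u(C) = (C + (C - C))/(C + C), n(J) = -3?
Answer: 2718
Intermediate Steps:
u(C) = ½ (u(C) = (C + 0)/((2*C)) = C*(1/(2*C)) = ½)
(u(n(4)) + 75)*36 = (½ + 75)*36 = (151/2)*36 = 2718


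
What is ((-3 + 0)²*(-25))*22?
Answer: -4950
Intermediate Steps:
((-3 + 0)²*(-25))*22 = ((-3)²*(-25))*22 = (9*(-25))*22 = -225*22 = -4950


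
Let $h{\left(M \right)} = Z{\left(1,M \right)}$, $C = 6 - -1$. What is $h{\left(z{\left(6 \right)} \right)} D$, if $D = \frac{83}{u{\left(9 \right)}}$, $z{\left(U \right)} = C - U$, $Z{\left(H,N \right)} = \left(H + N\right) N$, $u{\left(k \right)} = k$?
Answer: $\frac{166}{9} \approx 18.444$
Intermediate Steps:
$C = 7$ ($C = 6 + 1 = 7$)
$Z{\left(H,N \right)} = N \left(H + N\right)$
$z{\left(U \right)} = 7 - U$
$h{\left(M \right)} = M \left(1 + M\right)$
$D = \frac{83}{9} \approx 9.2222$
$h{\left(z{\left(6 \right)} \right)} D = \left(7 - 6\right) \left(1 + \left(7 - 6\right)\right) \frac{83}{9} = 1 \left(1 + 1\right) \frac{83}{9} = 1 \cdot 2 \cdot \frac{83}{9} = 2 \cdot \frac{83}{9} = \frac{166}{9}$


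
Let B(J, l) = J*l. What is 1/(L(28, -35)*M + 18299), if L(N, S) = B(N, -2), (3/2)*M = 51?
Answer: 1/16395 ≈ 6.0994e-5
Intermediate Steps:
M = 34 (M = (⅔)*51 = 34)
L(N, S) = -2*N (L(N, S) = N*(-2) = -2*N)
1/(L(28, -35)*M + 18299) = 1/(-2*28*34 + 18299) = 1/(-56*34 + 18299) = 1/(-1904 + 18299) = 1/16395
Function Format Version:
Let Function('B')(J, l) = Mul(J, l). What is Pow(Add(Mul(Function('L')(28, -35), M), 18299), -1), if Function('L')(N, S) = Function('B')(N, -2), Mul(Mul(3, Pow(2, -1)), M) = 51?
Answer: Rational(1, 16395) ≈ 6.0994e-5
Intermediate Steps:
M = 34 (M = Mul(Rational(2, 3), 51) = 34)
Function('L')(N, S) = Mul(-2, N) (Function('L')(N, S) = Mul(N, -2) = Mul(-2, N))
Pow(Add(Mul(Function('L')(28, -35), M), 18299), -1) = Pow(Add(Mul(Mul(-2, 28), 34), 18299), -1) = Pow(Add(Mul(-56, 34), 18299), -1) = Pow(Add(-1904, 18299), -1) = Pow(16395, -1) = Rational(1, 16395)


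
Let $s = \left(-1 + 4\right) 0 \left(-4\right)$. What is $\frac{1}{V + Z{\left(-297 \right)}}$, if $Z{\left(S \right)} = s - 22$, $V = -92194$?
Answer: $- \frac{1}{92216} \approx -1.0844 \cdot 10^{-5}$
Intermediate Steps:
$s = 0$ ($s = 3 \cdot 0 \left(-4\right) = 0 \left(-4\right) = 0$)
$Z{\left(S \right)} = -22$ ($Z{\left(S \right)} = 0 - 22 = -22$)
$\frac{1}{V + Z{\left(-297 \right)}} = \frac{1}{-92194 - 22} = \frac{1}{-92216} = - \frac{1}{92216}$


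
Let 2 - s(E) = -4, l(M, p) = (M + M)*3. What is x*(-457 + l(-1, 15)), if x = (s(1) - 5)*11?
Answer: -5093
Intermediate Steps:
l(M, p) = 6*M (l(M, p) = (2*M)*3 = 6*M)
s(E) = 6 (s(E) = 2 - 1*(-4) = 2 + 4 = 6)
x = 11 (x = (6 - 5)*11 = 1*11 = 11)
x*(-457 + l(-1, 15)) = 11*(-457 + 6*(-1)) = 11*(-457 - 6) = 11*(-463) = -5093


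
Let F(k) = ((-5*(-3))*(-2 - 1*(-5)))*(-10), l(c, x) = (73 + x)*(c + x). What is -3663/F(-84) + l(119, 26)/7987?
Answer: 3968459/399350 ≈ 9.9373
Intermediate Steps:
F(k) = -450 (F(k) = (15*(-2 + 5))*(-10) = (15*3)*(-10) = 45*(-10) = -450)
-3663/F(-84) + l(119, 26)/7987 = -3663/(-450) + (26² + 73*119 + 73*26 + 119*26)/7987 = -3663*(-1/450) + (676 + 8687 + 1898 + 3094)*(1/7987) = 407/50 + 14355*(1/7987) = 407/50 + 14355/7987 = 3968459/399350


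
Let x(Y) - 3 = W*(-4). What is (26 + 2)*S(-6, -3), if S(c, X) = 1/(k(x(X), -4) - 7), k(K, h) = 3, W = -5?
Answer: -7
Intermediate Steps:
x(Y) = 23 (x(Y) = 3 - 5*(-4) = 3 + 20 = 23)
S(c, X) = -¼ (S(c, X) = 1/(3 - 7) = 1/(-4) = -¼)
(26 + 2)*S(-6, -3) = (26 + 2)*(-¼) = 28*(-¼) = -7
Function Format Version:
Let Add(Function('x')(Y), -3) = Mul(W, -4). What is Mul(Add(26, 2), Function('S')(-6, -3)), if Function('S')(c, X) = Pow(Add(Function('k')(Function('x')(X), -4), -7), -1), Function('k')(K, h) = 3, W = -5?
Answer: -7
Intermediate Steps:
Function('x')(Y) = 23 (Function('x')(Y) = Add(3, Mul(-5, -4)) = Add(3, 20) = 23)
Function('S')(c, X) = Rational(-1, 4) (Function('S')(c, X) = Pow(Add(3, -7), -1) = Pow(-4, -1) = Rational(-1, 4))
Mul(Add(26, 2), Function('S')(-6, -3)) = Mul(Add(26, 2), Rational(-1, 4)) = Mul(28, Rational(-1, 4)) = -7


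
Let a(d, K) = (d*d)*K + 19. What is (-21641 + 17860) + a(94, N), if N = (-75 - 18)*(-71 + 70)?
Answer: 817986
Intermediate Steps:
N = 93 (N = -93*(-1) = 93)
a(d, K) = 19 + K*d**2 (a(d, K) = d**2*K + 19 = K*d**2 + 19 = 19 + K*d**2)
(-21641 + 17860) + a(94, N) = (-21641 + 17860) + (19 + 93*94**2) = -3781 + (19 + 93*8836) = -3781 + (19 + 821748) = -3781 + 821767 = 817986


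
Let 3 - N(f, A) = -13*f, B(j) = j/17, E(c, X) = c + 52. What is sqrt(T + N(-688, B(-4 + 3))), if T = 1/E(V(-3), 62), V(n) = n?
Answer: 2*I*sqrt(109527)/7 ≈ 94.557*I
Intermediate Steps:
E(c, X) = 52 + c
B(j) = j/17 (B(j) = j*(1/17) = j/17)
T = 1/49 (T = 1/(52 - 3) = 1/49 ≈ 0.020408)
N(f, A) = 3 + 13*f (N(f, A) = 3 - (-13)*f = 3 + 13*f)
sqrt(T + N(-688, B(-4 + 3))) = sqrt(1/49 + (3 + 13*(-688))) = sqrt(1/49 + (3 - 8944)) = sqrt(1/49 - 8941) = sqrt(-438108/49) = 2*I*sqrt(109527)/7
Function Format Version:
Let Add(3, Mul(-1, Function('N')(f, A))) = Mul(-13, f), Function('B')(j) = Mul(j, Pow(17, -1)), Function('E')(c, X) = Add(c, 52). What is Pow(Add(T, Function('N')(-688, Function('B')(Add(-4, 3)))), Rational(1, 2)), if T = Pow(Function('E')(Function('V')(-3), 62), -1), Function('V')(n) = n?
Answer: Mul(Rational(2, 7), I, Pow(109527, Rational(1, 2))) ≈ Mul(94.557, I)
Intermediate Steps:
Function('E')(c, X) = Add(52, c)
Function('B')(j) = Mul(Rational(1, 17), j) (Function('B')(j) = Mul(j, Rational(1, 17)) = Mul(Rational(1, 17), j))
T = Rational(1, 49) (T = Pow(Add(52, -3), -1) = Pow(49, -1) = Rational(1, 49) ≈ 0.020408)
Function('N')(f, A) = Add(3, Mul(13, f)) (Function('N')(f, A) = Add(3, Mul(-1, Mul(-13, f))) = Add(3, Mul(13, f)))
Pow(Add(T, Function('N')(-688, Function('B')(Add(-4, 3)))), Rational(1, 2)) = Pow(Add(Rational(1, 49), Add(3, Mul(13, -688))), Rational(1, 2)) = Pow(Add(Rational(1, 49), Add(3, -8944)), Rational(1, 2)) = Pow(Add(Rational(1, 49), -8941), Rational(1, 2)) = Pow(Rational(-438108, 49), Rational(1, 2)) = Mul(Rational(2, 7), I, Pow(109527, Rational(1, 2)))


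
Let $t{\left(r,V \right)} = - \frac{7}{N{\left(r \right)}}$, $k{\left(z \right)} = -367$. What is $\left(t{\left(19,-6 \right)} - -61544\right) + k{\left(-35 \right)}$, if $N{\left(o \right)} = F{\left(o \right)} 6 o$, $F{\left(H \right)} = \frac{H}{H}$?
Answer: $\frac{6974171}{114} \approx 61177.0$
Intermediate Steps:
$F{\left(H \right)} = 1$
$N{\left(o \right)} = 6 o$ ($N{\left(o \right)} = 1 \cdot 6 o = 6 o$)
$t{\left(r,V \right)} = - \frac{7}{6 r}$
$\left(t{\left(19,-6 \right)} - -61544\right) + k{\left(-35 \right)} = \left(- \frac{7}{6 \cdot 19} - -61544\right) - 367 = \left(\left(- \frac{7}{6}\right) \frac{1}{19} + 61544\right) - 367 = \left(- \frac{7}{114} + 61544\right) - 367 = \frac{7016009}{114} - 367 = \frac{6974171}{114}$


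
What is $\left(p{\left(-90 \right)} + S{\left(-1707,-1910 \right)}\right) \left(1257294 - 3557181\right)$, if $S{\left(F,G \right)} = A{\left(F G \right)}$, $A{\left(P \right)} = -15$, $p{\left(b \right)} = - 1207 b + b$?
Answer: $-249595236675$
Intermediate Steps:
$p{\left(b \right)} = - 1206 b$
$S{\left(F,G \right)} = -15$
$\left(p{\left(-90 \right)} + S{\left(-1707,-1910 \right)}\right) \left(1257294 - 3557181\right) = \left(\left(-1206\right) \left(-90\right) - 15\right) \left(1257294 - 3557181\right) = \left(108540 - 15\right) \left(-2299887\right) = 108525 \left(-2299887\right) = -249595236675$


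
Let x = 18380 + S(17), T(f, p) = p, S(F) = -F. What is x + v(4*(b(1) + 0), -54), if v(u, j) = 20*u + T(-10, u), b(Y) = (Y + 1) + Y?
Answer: 18615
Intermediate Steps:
b(Y) = 1 + 2*Y (b(Y) = (1 + Y) + Y = 1 + 2*Y)
v(u, j) = 21*u (v(u, j) = 20*u + u = 21*u)
x = 18363 (x = 18380 - 1*17 = 18380 - 17 = 18363)
x + v(4*(b(1) + 0), -54) = 18363 + 21*(4*((1 + 2*1) + 0)) = 18363 + 21*(4*((1 + 2) + 0)) = 18363 + 21*(4*(3 + 0)) = 18363 + 21*(4*3) = 18363 + 21*12 = 18363 + 252 = 18615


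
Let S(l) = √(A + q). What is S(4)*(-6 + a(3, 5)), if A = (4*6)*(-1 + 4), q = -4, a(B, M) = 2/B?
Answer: -32*√17/3 ≈ -43.980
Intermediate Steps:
A = 72 (A = 24*3 = 72)
S(l) = 2*√17 (S(l) = √(72 - 4) = √68 = 2*√17)
S(4)*(-6 + a(3, 5)) = (2*√17)*(-6 + 2/3) = (2*√17)*(-6 + 2*(⅓)) = (2*√17)*(-6 + ⅔) = (2*√17)*(-16/3) = -32*√17/3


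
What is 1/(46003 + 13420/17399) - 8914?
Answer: -7134940448539/800419617 ≈ -8914.0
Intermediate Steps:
1/(46003 + 13420/17399) - 8914 = 1/(800419617/17399) - 8914 = 17399/800419617 - 8914 = -7134940448539/800419617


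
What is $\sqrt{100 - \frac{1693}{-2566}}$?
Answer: $\frac{\sqrt{662779838}}{2566} \approx 10.033$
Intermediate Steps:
$\sqrt{100 - \frac{1693}{-2566}} = \sqrt{100 - - \frac{1693}{2566}} = \sqrt{100 + \frac{1693}{2566}} = \sqrt{\frac{258293}{2566}} = \frac{\sqrt{662779838}}{2566}$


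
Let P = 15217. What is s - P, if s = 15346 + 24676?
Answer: 24805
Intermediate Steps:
s = 40022
s - P = 40022 - 1*15217 = 40022 - 15217 = 24805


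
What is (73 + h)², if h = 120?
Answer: 37249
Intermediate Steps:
(73 + h)² = (73 + 120)² = 193² = 37249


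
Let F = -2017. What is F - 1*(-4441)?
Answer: 2424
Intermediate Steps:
F - 1*(-4441) = -2017 - 1*(-4441) = -2017 + 4441 = 2424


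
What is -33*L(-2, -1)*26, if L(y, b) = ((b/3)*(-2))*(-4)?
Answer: 2288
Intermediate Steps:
L(y, b) = 8*b/3 (L(y, b) = ((b*(1/3))*(-2))*(-4) = ((b/3)*(-2))*(-4) = -2*b/3*(-4) = 8*b/3)
-33*L(-2, -1)*26 = -88*(-1)*26 = -33*(-8/3)*26 = 88*26 = 2288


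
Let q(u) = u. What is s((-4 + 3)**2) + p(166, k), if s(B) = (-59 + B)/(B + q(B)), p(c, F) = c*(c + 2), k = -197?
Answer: 27859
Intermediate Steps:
p(c, F) = c*(2 + c)
s(B) = (-59 + B)/(2*B) (s(B) = (-59 + B)/(B + B) = (-59 + B)/((2*B)) = (-59 + B)*(1/(2*B)) = (-59 + B)/(2*B))
s((-4 + 3)**2) + p(166, k) = (-59 + (-4 + 3)**2)/(2*((-4 + 3)**2)) + 166*(2 + 166) = (-59 + (-1)**2)/(2*((-1)**2)) + 166*168 = (1/2)*(-59 + 1)/1 + 27888 = (1/2)*1*(-58) + 27888 = -29 + 27888 = 27859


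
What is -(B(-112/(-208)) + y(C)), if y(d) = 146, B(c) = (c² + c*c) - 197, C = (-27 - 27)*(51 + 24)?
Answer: 8521/169 ≈ 50.420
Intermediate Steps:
C = -4050 (C = -54*75 = -4050)
B(c) = -197 + 2*c² (B(c) = (c² + c²) - 197 = 2*c² - 197 = -197 + 2*c²)
-(B(-112/(-208)) + y(C)) = -((-197 + 2*(-112/(-208))²) + 146) = -((-197 + 2*(-112*(-1/208))²) + 146) = -((-197 + 2*(7/13)²) + 146) = -((-197 + 2*(49/169)) + 146) = -((-197 + 98/169) + 146) = -(-33195/169 + 146) = -1*(-8521/169) = 8521/169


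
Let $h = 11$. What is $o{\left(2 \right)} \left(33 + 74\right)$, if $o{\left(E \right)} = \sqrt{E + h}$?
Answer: $107 \sqrt{13} \approx 385.79$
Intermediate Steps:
$o{\left(E \right)} = \sqrt{11 + E}$ ($o{\left(E \right)} = \sqrt{E + 11} = \sqrt{11 + E}$)
$o{\left(2 \right)} \left(33 + 74\right) = \sqrt{11 + 2} \left(33 + 74\right) = \sqrt{13} \cdot 107 = 107 \sqrt{13}$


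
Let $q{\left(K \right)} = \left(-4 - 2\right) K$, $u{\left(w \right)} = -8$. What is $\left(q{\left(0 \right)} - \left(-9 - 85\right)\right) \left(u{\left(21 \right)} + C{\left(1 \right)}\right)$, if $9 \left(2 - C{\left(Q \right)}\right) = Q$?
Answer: $- \frac{5170}{9} \approx -574.44$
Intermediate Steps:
$C{\left(Q \right)} = 2 - \frac{Q}{9}$
$q{\left(K \right)} = - 6 K$
$\left(q{\left(0 \right)} - \left(-9 - 85\right)\right) \left(u{\left(21 \right)} + C{\left(1 \right)}\right) = \left(\left(-6\right) 0 - \left(-9 - 85\right)\right) \left(-8 + \left(2 - \frac{1}{9}\right)\right) = \left(0 - \left(-9 - 85\right)\right) \left(-8 + \left(2 - \frac{1}{9}\right)\right) = \left(0 - -94\right) \left(-8 + \frac{17}{9}\right) = \left(0 + 94\right) \left(- \frac{55}{9}\right) = 94 \left(- \frac{55}{9}\right) = - \frac{5170}{9}$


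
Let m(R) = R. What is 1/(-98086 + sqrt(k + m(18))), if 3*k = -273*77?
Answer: -98086/9620870385 - I*sqrt(6989)/9620870385 ≈ -1.0195e-5 - 8.6895e-9*I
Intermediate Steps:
k = -7007 (k = (-273*77)/3 = (1/3)*(-21021) = -7007)
1/(-98086 + sqrt(k + m(18))) = 1/(-98086 + sqrt(-7007 + 18)) = 1/(-98086 + sqrt(-6989)) = 1/(-98086 + I*sqrt(6989))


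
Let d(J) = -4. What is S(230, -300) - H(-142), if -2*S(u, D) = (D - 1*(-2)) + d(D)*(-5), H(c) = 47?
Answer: 92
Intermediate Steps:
S(u, D) = -11 - D/2 (S(u, D) = -((D - 1*(-2)) - 4*(-5))/2 = -((D + 2) + 20)/2 = -((2 + D) + 20)/2 = -(22 + D)/2 = -11 - D/2)
S(230, -300) - H(-142) = (-11 - 1/2*(-300)) - 1*47 = (-11 + 150) - 47 = 139 - 47 = 92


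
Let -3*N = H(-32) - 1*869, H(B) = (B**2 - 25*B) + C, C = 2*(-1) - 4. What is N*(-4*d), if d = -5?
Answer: -18980/3 ≈ -6326.7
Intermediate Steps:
C = -6 (C = -2 - 4 = -6)
H(B) = -6 + B**2 - 25*B (H(B) = (B**2 - 25*B) - 6 = -6 + B**2 - 25*B)
N = -949/3 (N = -((-6 + (-32)**2 - 25*(-32)) - 1*869)/3 = -((-6 + 1024 + 800) - 869)/3 = -(1818 - 869)/3 = -1/3*949 = -949/3 ≈ -316.33)
N*(-4*d) = -(-3796)*(-5)/3 = -949/3*20 = -18980/3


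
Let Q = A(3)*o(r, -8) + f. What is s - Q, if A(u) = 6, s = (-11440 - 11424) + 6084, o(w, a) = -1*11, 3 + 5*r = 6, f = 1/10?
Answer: -167141/10 ≈ -16714.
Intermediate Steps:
f = ⅒ ≈ 0.10000
r = ⅗ (r = -⅗ + (⅕)*6 = -⅗ + 6/5 = ⅗ ≈ 0.60000)
o(w, a) = -11
s = -16780 (s = -22864 + 6084 = -16780)
Q = -659/10 (Q = 6*(-11) + ⅒ = -66 + ⅒ = -659/10 ≈ -65.900)
s - Q = -16780 - 1*(-659/10) = -16780 + 659/10 = -167141/10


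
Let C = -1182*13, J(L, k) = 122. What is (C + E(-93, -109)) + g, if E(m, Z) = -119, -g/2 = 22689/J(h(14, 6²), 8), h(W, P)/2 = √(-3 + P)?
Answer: -967274/61 ≈ -15857.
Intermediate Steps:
h(W, P) = 2*√(-3 + P)
C = -15366
g = -22689/61 (g = -45378/122 = -2*22689/122 = -22689/61 ≈ -371.95)
(C + E(-93, -109)) + g = (-15366 - 119) - 22689/61 = -15485 - 22689/61 = -967274/61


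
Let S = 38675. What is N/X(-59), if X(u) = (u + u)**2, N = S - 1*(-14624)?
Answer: 53299/13924 ≈ 3.8279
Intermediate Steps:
N = 53299 (N = 38675 - 1*(-14624) = 38675 + 14624 = 53299)
X(u) = 4*u**2 (X(u) = (2*u)**2 = 4*u**2)
N/X(-59) = 53299/((4*(-59)**2)) = 53299/((4*3481)) = 53299/13924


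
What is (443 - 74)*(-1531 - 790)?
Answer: -856449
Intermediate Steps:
(443 - 74)*(-1531 - 790) = 369*(-2321) = -856449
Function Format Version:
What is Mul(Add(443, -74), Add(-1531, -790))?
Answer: -856449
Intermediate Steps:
Mul(Add(443, -74), Add(-1531, -790)) = Mul(369, -2321) = -856449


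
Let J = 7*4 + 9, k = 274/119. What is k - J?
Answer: -4129/119 ≈ -34.697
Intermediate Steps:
k = 274/119 (k = 274*(1/119) = 274/119 ≈ 2.3025)
J = 37 (J = 28 + 9 = 37)
k - J = 274/119 - 1*37 = 274/119 - 37 = -4129/119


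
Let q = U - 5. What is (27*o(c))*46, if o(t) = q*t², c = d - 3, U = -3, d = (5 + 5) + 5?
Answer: -1430784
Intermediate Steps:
d = 15 (d = 10 + 5 = 15)
c = 12 (c = 15 - 3 = 12)
q = -8 (q = -3 - 5 = -8)
o(t) = -8*t²
(27*o(c))*46 = (27*(-8*12²))*46 = (27*(-8*144))*46 = (27*(-1152))*46 = -31104*46 = -1430784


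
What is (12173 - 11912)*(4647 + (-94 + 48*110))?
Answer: 2566413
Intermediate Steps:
(12173 - 11912)*(4647 + (-94 + 48*110)) = 261*(4647 + (-94 + 5280)) = 261*(4647 + 5186) = 261*9833 = 2566413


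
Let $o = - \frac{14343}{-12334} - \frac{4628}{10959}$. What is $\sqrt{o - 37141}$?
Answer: $\frac{i \sqrt{81943005755491986}}{1485366} \approx 192.72 i$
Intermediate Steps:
$o = \frac{1100035}{1485366}$ ($o = \left(-14343\right) \left(- \frac{1}{12334}\right) - \frac{356}{843} = \frac{2049}{1762} - \frac{356}{843} = \frac{1100035}{1485366} \approx 0.74058$)
$\sqrt{o - 37141} = \sqrt{\frac{1100035}{1485366} - 37141} = \sqrt{- \frac{55166878571}{1485366}} = \frac{i \sqrt{81943005755491986}}{1485366}$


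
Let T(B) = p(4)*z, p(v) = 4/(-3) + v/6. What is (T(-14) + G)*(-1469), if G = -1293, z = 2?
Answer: 5704127/3 ≈ 1.9014e+6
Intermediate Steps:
p(v) = -4/3 + v/6 (p(v) = 4*(-1/3) + v*(1/6) = -4/3 + v/6)
T(B) = -4/3 (T(B) = (-4/3 + (1/6)*4)*2 = (-4/3 + 2/3)*2 = -2/3*2 = -4/3)
(T(-14) + G)*(-1469) = (-4/3 - 1293)*(-1469) = -3883/3*(-1469) = 5704127/3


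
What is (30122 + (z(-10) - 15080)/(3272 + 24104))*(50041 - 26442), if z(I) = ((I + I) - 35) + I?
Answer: 19459846952473/27376 ≈ 7.1084e+8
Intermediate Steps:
z(I) = -35 + 3*I (z(I) = (2*I - 35) + I = (-35 + 2*I) + I = -35 + 3*I)
(30122 + (z(-10) - 15080)/(3272 + 24104))*(50041 - 26442) = (30122 + ((-35 + 3*(-10)) - 15080)/(3272 + 24104))*(50041 - 26442) = (30122 + ((-35 - 30) - 15080)/27376)*23599 = (30122 + (-65 - 15080)*(1/27376))*23599 = (30122 - 15145*1/27376)*23599 = (30122 - 15145/27376)*23599 = (824604727/27376)*23599 = 19459846952473/27376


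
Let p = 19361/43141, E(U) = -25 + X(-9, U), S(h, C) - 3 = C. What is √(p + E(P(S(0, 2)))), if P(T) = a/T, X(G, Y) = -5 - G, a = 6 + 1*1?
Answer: 10*I*√382488106/43141 ≈ 4.5333*I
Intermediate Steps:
S(h, C) = 3 + C
a = 7 (a = 6 + 1 = 7)
P(T) = 7/T
E(U) = -21 (E(U) = -25 + (-5 - 1*(-9)) = -25 + (-5 + 9) = -25 + 4 = -21)
p = 19361/43141 (p = 19361*(1/43141) = 19361/43141 ≈ 0.44878)
√(p + E(P(S(0, 2)))) = √(19361/43141 - 21) = √(-886600/43141) = 10*I*√382488106/43141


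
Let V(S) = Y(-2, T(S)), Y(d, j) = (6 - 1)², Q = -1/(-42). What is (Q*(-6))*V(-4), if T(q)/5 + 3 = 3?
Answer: -25/7 ≈ -3.5714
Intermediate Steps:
Q = 1/42 (Q = -1*(-1/42) = 1/42 ≈ 0.023810)
T(q) = 0 (T(q) = -15 + 5*3 = -15 + 15 = 0)
Y(d, j) = 25 (Y(d, j) = 5² = 25)
V(S) = 25
(Q*(-6))*V(-4) = ((1/42)*(-6))*25 = -⅐*25 = -25/7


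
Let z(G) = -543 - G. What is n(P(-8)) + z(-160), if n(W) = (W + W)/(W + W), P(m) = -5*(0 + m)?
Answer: -382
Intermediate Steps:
P(m) = -5*m
n(W) = 1 (n(W) = (2*W)/((2*W)) = (2*W)*(1/(2*W)) = 1)
n(P(-8)) + z(-160) = 1 + (-543 - 1*(-160)) = 1 + (-543 + 160) = 1 - 383 = -382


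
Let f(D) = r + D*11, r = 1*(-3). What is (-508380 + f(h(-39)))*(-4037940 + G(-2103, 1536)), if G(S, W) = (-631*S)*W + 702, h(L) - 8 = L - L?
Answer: -1033985893162950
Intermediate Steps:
h(L) = 8 (h(L) = 8 + (L - L) = 8 + 0 = 8)
G(S, W) = 702 - 631*S*W (G(S, W) = -631*S*W + 702 = 702 - 631*S*W)
r = -3
f(D) = -3 + 11*D (f(D) = -3 + D*11 = -3 + 11*D)
(-508380 + f(h(-39)))*(-4037940 + G(-2103, 1536)) = (-508380 + (-3 + 11*8))*(-4037940 + (702 - 631*(-2103)*1536)) = (-508380 + (-3 + 88))*(-4037940 + (702 + 2038261248)) = (-508380 + 85)*(-4037940 + 2038261950) = -508295*2034224010 = -1033985893162950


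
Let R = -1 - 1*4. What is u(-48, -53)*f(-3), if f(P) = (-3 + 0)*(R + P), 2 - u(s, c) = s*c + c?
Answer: -59736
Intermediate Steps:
R = -5 (R = -1 - 4 = -5)
u(s, c) = 2 - c - c*s (u(s, c) = 2 - (s*c + c) = 2 - (c*s + c) = 2 - (c + c*s) = 2 + (-c - c*s) = 2 - c - c*s)
f(P) = 15 - 3*P (f(P) = (-3 + 0)*(-5 + P) = -3*(-5 + P) = 15 - 3*P)
u(-48, -53)*f(-3) = (2 - 1*(-53) - 1*(-53)*(-48))*(15 - 3*(-3)) = (2 + 53 - 2544)*(15 + 9) = -2489*24 = -59736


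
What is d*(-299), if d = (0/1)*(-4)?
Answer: 0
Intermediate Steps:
d = 0 (d = (0*1)*(-4) = 0*(-4) = 0)
d*(-299) = 0*(-299) = 0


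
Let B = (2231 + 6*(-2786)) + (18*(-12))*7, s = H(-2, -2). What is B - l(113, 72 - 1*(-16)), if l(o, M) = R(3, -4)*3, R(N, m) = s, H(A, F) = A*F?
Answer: -16009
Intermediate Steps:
s = 4 (s = -2*(-2) = 4)
R(N, m) = 4
l(o, M) = 12 (l(o, M) = 4*3 = 12)
B = -15997 (B = (2231 - 16716) - 216*7 = -14485 - 1512 = -15997)
B - l(113, 72 - 1*(-16)) = -15997 - 1*12 = -15997 - 12 = -16009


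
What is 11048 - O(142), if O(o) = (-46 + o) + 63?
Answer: 10889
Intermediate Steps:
O(o) = 17 + o
11048 - O(142) = 11048 - (17 + 142) = 11048 - 1*159 = 11048 - 159 = 10889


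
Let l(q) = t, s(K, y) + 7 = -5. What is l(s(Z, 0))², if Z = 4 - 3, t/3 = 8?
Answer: 576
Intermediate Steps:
t = 24 (t = 3*8 = 24)
Z = 1
s(K, y) = -12 (s(K, y) = -7 - 5 = -12)
l(q) = 24
l(s(Z, 0))² = 24² = 576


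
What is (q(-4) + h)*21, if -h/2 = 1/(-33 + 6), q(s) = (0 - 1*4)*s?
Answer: 3038/9 ≈ 337.56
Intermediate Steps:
q(s) = -4*s (q(s) = (0 - 4)*s = -4*s)
h = 2/27 (h = -2/(-33 + 6) = -2/(-27) = -2*(-1/27) = 2/27 ≈ 0.074074)
(q(-4) + h)*21 = (-4*(-4) + 2/27)*21 = (16 + 2/27)*21 = (434/27)*21 = 3038/9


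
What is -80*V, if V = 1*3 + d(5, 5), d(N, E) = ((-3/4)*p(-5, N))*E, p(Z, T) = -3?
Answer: -1140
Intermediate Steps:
d(N, E) = 9*E/4 (d(N, E) = (-3/4*(-3))*E = 9*E/4)
V = 57/4 (V = 1*3 + (9/4)*5 = 3 + 45/4 = 57/4 ≈ 14.250)
-80*V = -80*57/4 = -1140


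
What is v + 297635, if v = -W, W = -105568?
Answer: 403203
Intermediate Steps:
v = 105568 (v = -1*(-105568) = 105568)
v + 297635 = 105568 + 297635 = 403203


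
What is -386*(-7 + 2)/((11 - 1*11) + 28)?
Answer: 965/14 ≈ 68.929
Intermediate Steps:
-386*(-7 + 2)/((11 - 1*11) + 28) = -(-1930)/((11 - 11) + 28) = -(-1930)/(0 + 28) = -(-1930)/28 = -386*(-5/28) = 965/14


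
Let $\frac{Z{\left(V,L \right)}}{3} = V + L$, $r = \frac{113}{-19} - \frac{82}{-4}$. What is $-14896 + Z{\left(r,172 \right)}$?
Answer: $- \frac{544781}{38} \approx -14336.0$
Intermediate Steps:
$r = \frac{553}{38}$ ($r = 113 \left(- \frac{1}{19}\right) - - \frac{41}{2} = - \frac{113}{19} + \frac{41}{2} = \frac{553}{38} \approx 14.553$)
$Z{\left(V,L \right)} = 3 L + 3 V$ ($Z{\left(V,L \right)} = 3 \left(V + L\right) = 3 \left(L + V\right) = 3 L + 3 V$)
$-14896 + Z{\left(r,172 \right)} = -14896 + \left(3 \cdot 172 + 3 \cdot \frac{553}{38}\right) = -14896 + \left(516 + \frac{1659}{38}\right) = -14896 + \frac{21267}{38} = - \frac{544781}{38}$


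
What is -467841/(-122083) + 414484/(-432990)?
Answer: 75984512209/26430359085 ≈ 2.8749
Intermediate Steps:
-467841/(-122083) + 414484/(-432990) = -467841*(-1/122083) + 414484*(-1/432990) = 467841/122083 - 207242/216495 = 75984512209/26430359085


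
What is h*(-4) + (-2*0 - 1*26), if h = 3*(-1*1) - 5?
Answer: 6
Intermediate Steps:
h = -8 (h = 3*(-1) - 5 = -3 - 5 = -8)
h*(-4) + (-2*0 - 1*26) = -8*(-4) + (-2*0 - 1*26) = 32 + (0 - 26) = 32 - 26 = 6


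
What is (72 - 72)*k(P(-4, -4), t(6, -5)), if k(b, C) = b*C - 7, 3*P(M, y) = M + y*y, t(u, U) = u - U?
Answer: 0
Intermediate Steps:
P(M, y) = M/3 + y²/3 (P(M, y) = (M + y*y)/3 = (M + y²)/3 = M/3 + y²/3)
k(b, C) = -7 + C*b (k(b, C) = C*b - 7 = -7 + C*b)
(72 - 72)*k(P(-4, -4), t(6, -5)) = (72 - 72)*(-7 + (6 - 1*(-5))*((⅓)*(-4) + (⅓)*(-4)²)) = 0*(-7 + (6 + 5)*(-4/3 + (⅓)*16)) = 0*(-7 + 11*(-4/3 + 16/3)) = 0*(-7 + 11*4) = 0*(-7 + 44) = 0*37 = 0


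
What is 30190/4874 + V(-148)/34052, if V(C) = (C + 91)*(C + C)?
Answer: 138783001/20746181 ≈ 6.6896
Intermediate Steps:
V(C) = 2*C*(91 + C) (V(C) = (91 + C)*(2*C) = 2*C*(91 + C))
30190/4874 + V(-148)/34052 = 30190/4874 + (2*(-148)*(91 - 148))/34052 = 30190*(1/4874) + (2*(-148)*(-57))*(1/34052) = 15095/2437 + 16872*(1/34052) = 15095/2437 + 4218/8513 = 138783001/20746181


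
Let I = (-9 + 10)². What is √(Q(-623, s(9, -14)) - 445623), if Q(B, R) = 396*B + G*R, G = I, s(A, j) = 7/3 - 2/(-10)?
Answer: I*√155773905/15 ≈ 832.06*I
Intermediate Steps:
I = 1 (I = 1² = 1)
s(A, j) = 38/15 (s(A, j) = 7*(⅓) - 2*(-⅒) = 7/3 + ⅕ = 38/15)
G = 1
Q(B, R) = R + 396*B (Q(B, R) = 396*B + 1*R = 396*B + R = R + 396*B)
√(Q(-623, s(9, -14)) - 445623) = √((38/15 + 396*(-623)) - 445623) = √((38/15 - 246708) - 445623) = √(-3700582/15 - 445623) = √(-10384927/15) = I*√155773905/15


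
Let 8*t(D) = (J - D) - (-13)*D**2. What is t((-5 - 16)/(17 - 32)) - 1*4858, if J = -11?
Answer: -971273/200 ≈ -4856.4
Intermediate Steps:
t(D) = -11/8 - D/8 + 13*D**2/8 (t(D) = ((-11 - D) - (-13)*D**2)/8 = ((-11 - D) + 13*D**2)/8 = (-11 - D + 13*D**2)/8 = -11/8 - D/8 + 13*D**2/8)
t((-5 - 16)/(17 - 32)) - 1*4858 = (-11/8 - (-5 - 16)/(8*(17 - 32)) + 13*((-5 - 16)/(17 - 32))**2/8) - 1*4858 = (-11/8 - (-21)/(8*(-15)) + 13*(-21/(-15))**2/8) - 4858 = (-11/8 - (-21)*(-1)/(8*15) + 13*(-21*(-1/15))**2/8) - 4858 = (-11/8 - 1/8*7/5 + 13*(7/5)**2/8) - 4858 = (-11/8 - 7/40 + (13/8)*(49/25)) - 4858 = (-11/8 - 7/40 + 637/200) - 4858 = 327/200 - 4858 = -971273/200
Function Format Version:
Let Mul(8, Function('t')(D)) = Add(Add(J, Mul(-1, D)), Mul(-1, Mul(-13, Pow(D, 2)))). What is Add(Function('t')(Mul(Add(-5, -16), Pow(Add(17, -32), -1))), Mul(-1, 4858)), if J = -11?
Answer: Rational(-971273, 200) ≈ -4856.4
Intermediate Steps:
Function('t')(D) = Add(Rational(-11, 8), Mul(Rational(-1, 8), D), Mul(Rational(13, 8), Pow(D, 2))) (Function('t')(D) = Mul(Rational(1, 8), Add(Add(-11, Mul(-1, D)), Mul(-1, Mul(-13, Pow(D, 2))))) = Mul(Rational(1, 8), Add(Add(-11, Mul(-1, D)), Mul(13, Pow(D, 2)))) = Mul(Rational(1, 8), Add(-11, Mul(-1, D), Mul(13, Pow(D, 2)))) = Add(Rational(-11, 8), Mul(Rational(-1, 8), D), Mul(Rational(13, 8), Pow(D, 2))))
Add(Function('t')(Mul(Add(-5, -16), Pow(Add(17, -32), -1))), Mul(-1, 4858)) = Add(Add(Rational(-11, 8), Mul(Rational(-1, 8), Mul(Add(-5, -16), Pow(Add(17, -32), -1))), Mul(Rational(13, 8), Pow(Mul(Add(-5, -16), Pow(Add(17, -32), -1)), 2))), Mul(-1, 4858)) = Add(Add(Rational(-11, 8), Mul(Rational(-1, 8), Mul(-21, Pow(-15, -1))), Mul(Rational(13, 8), Pow(Mul(-21, Pow(-15, -1)), 2))), -4858) = Add(Add(Rational(-11, 8), Mul(Rational(-1, 8), Mul(-21, Rational(-1, 15))), Mul(Rational(13, 8), Pow(Mul(-21, Rational(-1, 15)), 2))), -4858) = Add(Add(Rational(-11, 8), Mul(Rational(-1, 8), Rational(7, 5)), Mul(Rational(13, 8), Pow(Rational(7, 5), 2))), -4858) = Add(Add(Rational(-11, 8), Rational(-7, 40), Mul(Rational(13, 8), Rational(49, 25))), -4858) = Add(Add(Rational(-11, 8), Rational(-7, 40), Rational(637, 200)), -4858) = Add(Rational(327, 200), -4858) = Rational(-971273, 200)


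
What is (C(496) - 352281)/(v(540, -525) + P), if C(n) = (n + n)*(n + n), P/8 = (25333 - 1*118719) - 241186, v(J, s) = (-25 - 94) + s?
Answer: -631783/2677220 ≈ -0.23598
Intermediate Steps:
v(J, s) = -119 + s
P = -2676576 (P = 8*((25333 - 1*118719) - 241186) = 8*((25333 - 118719) - 241186) = 8*(-93386 - 241186) = 8*(-334572) = -2676576)
C(n) = 4*n² (C(n) = (2*n)*(2*n) = 4*n²)
(C(496) - 352281)/(v(540, -525) + P) = (4*496² - 352281)/((-119 - 525) - 2676576) = (4*246016 - 352281)/(-644 - 2676576) = (984064 - 352281)/(-2677220) = 631783*(-1/2677220) = -631783/2677220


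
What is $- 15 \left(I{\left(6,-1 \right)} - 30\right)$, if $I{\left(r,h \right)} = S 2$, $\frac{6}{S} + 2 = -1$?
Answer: $510$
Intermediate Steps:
$S = -2$ ($S = \frac{6}{-2 - 1} = \frac{6}{-3} = 6 \left(- \frac{1}{3}\right) = -2$)
$I{\left(r,h \right)} = -4$ ($I{\left(r,h \right)} = \left(-2\right) 2 = -4$)
$- 15 \left(I{\left(6,-1 \right)} - 30\right) = - 15 \left(-4 - 30\right) = \left(-15\right) \left(-34\right) = 510$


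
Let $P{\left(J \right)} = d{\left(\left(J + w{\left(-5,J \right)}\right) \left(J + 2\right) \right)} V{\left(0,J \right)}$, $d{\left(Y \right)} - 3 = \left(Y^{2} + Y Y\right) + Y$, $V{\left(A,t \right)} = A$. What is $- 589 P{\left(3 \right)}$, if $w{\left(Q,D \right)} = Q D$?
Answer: $0$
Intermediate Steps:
$w{\left(Q,D \right)} = D Q$
$d{\left(Y \right)} = 3 + Y + 2 Y^{2}$ ($d{\left(Y \right)} = 3 + \left(\left(Y^{2} + Y Y\right) + Y\right) = 3 + \left(\left(Y^{2} + Y^{2}\right) + Y\right) = 3 + \left(2 Y^{2} + Y\right) = 3 + \left(Y + 2 Y^{2}\right) = 3 + Y + 2 Y^{2}$)
$P{\left(J \right)} = 0$ ($P{\left(J \right)} = \left(3 + \left(J + J \left(-5\right)\right) \left(J + 2\right) + 2 \left(\left(J + J \left(-5\right)\right) \left(J + 2\right)\right)^{2}\right) 0 = \left(3 + \left(J - 5 J\right) \left(2 + J\right) + 2 \left(\left(J - 5 J\right) \left(2 + J\right)\right)^{2}\right) 0 = \left(3 + - 4 J \left(2 + J\right) + 2 \left(- 4 J \left(2 + J\right)\right)^{2}\right) 0 = \left(3 - 4 J \left(2 + J\right) + 2 \left(- 4 J \left(2 + J\right)\right)^{2}\right) 0 = \left(3 - 4 J \left(2 + J\right) + 2 \cdot 16 J^{2} \left(2 + J\right)^{2}\right) 0 = \left(3 - 4 J \left(2 + J\right) + 32 J^{2} \left(2 + J\right)^{2}\right) 0 = 0$)
$- 589 P{\left(3 \right)} = \left(-589\right) 0 = 0$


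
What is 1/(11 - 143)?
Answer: -1/132 ≈ -0.0075758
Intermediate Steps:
1/(11 - 143) = 1/(-132) = -1/132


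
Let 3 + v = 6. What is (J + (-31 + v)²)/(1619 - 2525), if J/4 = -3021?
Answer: 5650/453 ≈ 12.472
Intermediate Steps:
v = 3 (v = -3 + 6 = 3)
J = -12084 (J = 4*(-3021) = -12084)
(J + (-31 + v)²)/(1619 - 2525) = (-12084 + (-31 + 3)²)/(1619 - 2525) = (-12084 + (-28)²)/(-906) = (-12084 + 784)*(-1/906) = -11300*(-1/906) = 5650/453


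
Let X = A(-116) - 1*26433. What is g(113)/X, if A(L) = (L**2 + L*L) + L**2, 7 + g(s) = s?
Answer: 106/13935 ≈ 0.0076067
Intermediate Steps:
g(s) = -7 + s
A(L) = 3*L**2 (A(L) = (L**2 + L**2) + L**2 = 2*L**2 + L**2 = 3*L**2)
X = 13935 (X = 3*(-116)**2 - 1*26433 = 3*13456 - 26433 = 40368 - 26433 = 13935)
g(113)/X = (-7 + 113)/13935 = 106*(1/13935) = 106/13935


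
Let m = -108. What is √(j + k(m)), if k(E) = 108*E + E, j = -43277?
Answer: I*√55049 ≈ 234.63*I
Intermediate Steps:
k(E) = 109*E
√(j + k(m)) = √(-43277 + 109*(-108)) = √(-43277 - 11772) = √(-55049) = I*√55049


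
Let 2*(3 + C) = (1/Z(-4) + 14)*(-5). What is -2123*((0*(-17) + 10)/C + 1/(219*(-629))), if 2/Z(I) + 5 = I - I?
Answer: 11698084541/17494377 ≈ 668.68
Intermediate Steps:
Z(I) = -⅖ (Z(I) = 2/(-5 + (I - I)) = 2/(-5 + 0) = 2/(-5) = 2*(-⅕) = -⅖)
C = -127/4 (C = -3 + ((1/(-⅖) + 14)*(-5))/2 = -3 + ((-5/2 + 14)*(-5))/2 = -3 + ((23/2)*(-5))/2 = -3 + (½)*(-115/2) = -3 - 115/4 = -127/4 ≈ -31.750)
-2123*((0*(-17) + 10)/C + 1/(219*(-629))) = -2123*((0*(-17) + 10)/(-127/4) + 1/(219*(-629))) = -2123*((0 + 10)*(-4/127) + (1/219)*(-1/629)) = -2123*(10*(-4/127) - 1/137751) = -2123*(-40/127 - 1/137751) = -2123*(-5510167/17494377) = 11698084541/17494377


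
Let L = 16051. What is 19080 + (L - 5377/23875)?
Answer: 838747248/23875 ≈ 35131.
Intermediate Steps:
19080 + (L - 5377/23875) = 19080 + (16051 - 5377/23875) = 19080 + 383212248/23875 = 838747248/23875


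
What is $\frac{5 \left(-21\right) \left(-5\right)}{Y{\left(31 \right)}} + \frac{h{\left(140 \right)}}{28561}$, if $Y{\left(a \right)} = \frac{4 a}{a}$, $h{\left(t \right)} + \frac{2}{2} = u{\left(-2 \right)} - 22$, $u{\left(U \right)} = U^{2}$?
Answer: $\frac{14994449}{114244} \approx 131.25$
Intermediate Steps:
$h{\left(t \right)} = -19$ ($h{\left(t \right)} = -1 + \left(\left(-2\right)^{2} - 22\right) = -1 + \left(4 - 22\right) = -1 - 18 = -19$)
$Y{\left(a \right)} = 4$
$\frac{5 \left(-21\right) \left(-5\right)}{Y{\left(31 \right)}} + \frac{h{\left(140 \right)}}{28561} = \frac{5 \left(-21\right) \left(-5\right)}{4} - \frac{19}{28561} = \left(-105\right) \left(-5\right) \frac{1}{4} - \frac{19}{28561} = 525 \cdot \frac{1}{4} - \frac{19}{28561} = \frac{525}{4} - \frac{19}{28561} = \frac{14994449}{114244}$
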